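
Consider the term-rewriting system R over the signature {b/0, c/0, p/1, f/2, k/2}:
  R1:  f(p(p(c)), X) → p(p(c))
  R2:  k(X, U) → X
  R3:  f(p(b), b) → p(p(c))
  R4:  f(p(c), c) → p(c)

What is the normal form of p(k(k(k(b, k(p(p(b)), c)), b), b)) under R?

1. p(k(k(k(b, k(p(p(b)), c)), b), b))  →  p(k(k(b, k(p(p(b)), c)), b))   [R2 at 1]
2. p(k(k(b, k(p(p(b)), c)), b))  →  p(k(b, k(p(p(b)), c)))   [R2 at 1]
3. p(k(b, k(p(p(b)), c)))  →  p(b)   [R2 at 1]

p(b)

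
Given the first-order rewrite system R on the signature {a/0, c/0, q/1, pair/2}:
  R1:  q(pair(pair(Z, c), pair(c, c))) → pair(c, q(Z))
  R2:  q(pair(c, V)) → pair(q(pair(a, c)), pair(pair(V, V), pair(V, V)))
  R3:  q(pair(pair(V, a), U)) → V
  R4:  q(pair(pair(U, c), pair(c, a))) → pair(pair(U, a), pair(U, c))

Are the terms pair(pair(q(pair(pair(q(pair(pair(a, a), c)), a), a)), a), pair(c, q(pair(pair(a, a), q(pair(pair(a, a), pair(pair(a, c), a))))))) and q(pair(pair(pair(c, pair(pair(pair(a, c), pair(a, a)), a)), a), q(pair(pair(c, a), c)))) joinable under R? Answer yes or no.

no — NF(t₁) = pair(pair(a, a), pair(c, a)), NF(t₂) = pair(c, pair(pair(pair(a, c), pair(a, a)), a))

Reduce t₁ = pair(pair(q(pair(pair(q(pair(pair(a, a), c)), a), a)), a), pair(c, q(pair(pair(a, a), q(pair(pair(a, a), pair(pair(a, c), a))))))):
1. pair(pair(q(pair(pair(q(pair(pair(a, a), c)), a), a)), a), pair(c, q(pair(pair(a, a), q(pair(pair(a, a), pair(pair(a, c), a)))))))  →  pair(pair(q(pair(pair(a, a), c)), a), pair(c, q(pair(pair(a, a), q(pair(pair(a, a), pair(pair(a, c), a)))))))   [R3 at 1.1]
2. pair(pair(q(pair(pair(a, a), c)), a), pair(c, q(pair(pair(a, a), q(pair(pair(a, a), pair(pair(a, c), a)))))))  →  pair(pair(a, a), pair(c, q(pair(pair(a, a), q(pair(pair(a, a), pair(pair(a, c), a)))))))   [R3 at 1.1]
3. pair(pair(a, a), pair(c, q(pair(pair(a, a), q(pair(pair(a, a), pair(pair(a, c), a)))))))  →  pair(pair(a, a), pair(c, a))   [R3 at 2.2]

Reduce t₂ = q(pair(pair(pair(c, pair(pair(pair(a, c), pair(a, a)), a)), a), q(pair(pair(c, a), c)))):
1. q(pair(pair(pair(c, pair(pair(pair(a, c), pair(a, a)), a)), a), q(pair(pair(c, a), c))))  →  pair(c, pair(pair(pair(a, c), pair(a, a)), a))   [R3 at ε]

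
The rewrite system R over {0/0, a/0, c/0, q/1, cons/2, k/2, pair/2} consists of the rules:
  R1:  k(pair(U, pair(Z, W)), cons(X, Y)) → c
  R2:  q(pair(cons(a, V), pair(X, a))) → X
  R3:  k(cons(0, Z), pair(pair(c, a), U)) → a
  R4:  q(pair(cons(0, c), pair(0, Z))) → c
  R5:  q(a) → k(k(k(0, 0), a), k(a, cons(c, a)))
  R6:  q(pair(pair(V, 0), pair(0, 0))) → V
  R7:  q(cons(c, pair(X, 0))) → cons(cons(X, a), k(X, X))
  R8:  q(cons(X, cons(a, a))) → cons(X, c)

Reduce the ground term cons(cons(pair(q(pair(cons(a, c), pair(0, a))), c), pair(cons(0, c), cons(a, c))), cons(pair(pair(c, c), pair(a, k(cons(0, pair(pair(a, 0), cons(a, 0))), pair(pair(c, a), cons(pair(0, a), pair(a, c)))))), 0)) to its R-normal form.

cons(cons(pair(0, c), pair(cons(0, c), cons(a, c))), cons(pair(pair(c, c), pair(a, a)), 0))

1. cons(cons(pair(q(pair(cons(a, c), pair(0, a))), c), pair(cons(0, c), cons(a, c))), cons(pair(pair(c, c), pair(a, k(cons(0, pair(pair(a, 0), cons(a, 0))), pair(pair(c, a), cons(pair(0, a), pair(a, c)))))), 0))  →  cons(cons(pair(0, c), pair(cons(0, c), cons(a, c))), cons(pair(pair(c, c), pair(a, k(cons(0, pair(pair(a, 0), cons(a, 0))), pair(pair(c, a), cons(pair(0, a), pair(a, c)))))), 0))   [R2 at 1.1.1]
2. cons(cons(pair(0, c), pair(cons(0, c), cons(a, c))), cons(pair(pair(c, c), pair(a, k(cons(0, pair(pair(a, 0), cons(a, 0))), pair(pair(c, a), cons(pair(0, a), pair(a, c)))))), 0))  →  cons(cons(pair(0, c), pair(cons(0, c), cons(a, c))), cons(pair(pair(c, c), pair(a, a)), 0))   [R3 at 2.1.2.2]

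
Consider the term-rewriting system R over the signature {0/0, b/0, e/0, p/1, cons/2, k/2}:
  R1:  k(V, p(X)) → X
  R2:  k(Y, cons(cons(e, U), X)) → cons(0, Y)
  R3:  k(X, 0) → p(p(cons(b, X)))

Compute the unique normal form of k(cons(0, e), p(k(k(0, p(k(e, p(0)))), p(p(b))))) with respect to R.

p(b)

1. k(cons(0, e), p(k(k(0, p(k(e, p(0)))), p(p(b)))))  →  k(k(0, p(k(e, p(0)))), p(p(b)))   [R1 at ε]
2. k(k(0, p(k(e, p(0)))), p(p(b)))  →  p(b)   [R1 at ε]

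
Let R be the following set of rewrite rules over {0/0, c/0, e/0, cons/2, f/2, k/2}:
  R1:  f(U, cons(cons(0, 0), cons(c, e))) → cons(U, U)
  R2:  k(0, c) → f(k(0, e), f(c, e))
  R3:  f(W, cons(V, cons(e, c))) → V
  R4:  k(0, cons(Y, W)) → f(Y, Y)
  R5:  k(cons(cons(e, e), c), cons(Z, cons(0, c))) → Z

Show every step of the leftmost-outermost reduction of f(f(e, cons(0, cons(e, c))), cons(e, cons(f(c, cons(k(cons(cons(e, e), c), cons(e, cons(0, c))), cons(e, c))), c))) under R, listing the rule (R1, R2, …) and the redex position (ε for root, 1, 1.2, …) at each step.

e

1. f(f(e, cons(0, cons(e, c))), cons(e, cons(f(c, cons(k(cons(cons(e, e), c), cons(e, cons(0, c))), cons(e, c))), c)))  →  f(0, cons(e, cons(f(c, cons(k(cons(cons(e, e), c), cons(e, cons(0, c))), cons(e, c))), c)))   [R3 at 1]
2. f(0, cons(e, cons(f(c, cons(k(cons(cons(e, e), c), cons(e, cons(0, c))), cons(e, c))), c)))  →  f(0, cons(e, cons(k(cons(cons(e, e), c), cons(e, cons(0, c))), c)))   [R3 at 2.2.1]
3. f(0, cons(e, cons(k(cons(cons(e, e), c), cons(e, cons(0, c))), c)))  →  f(0, cons(e, cons(e, c)))   [R5 at 2.2.1]
4. f(0, cons(e, cons(e, c)))  →  e   [R3 at ε]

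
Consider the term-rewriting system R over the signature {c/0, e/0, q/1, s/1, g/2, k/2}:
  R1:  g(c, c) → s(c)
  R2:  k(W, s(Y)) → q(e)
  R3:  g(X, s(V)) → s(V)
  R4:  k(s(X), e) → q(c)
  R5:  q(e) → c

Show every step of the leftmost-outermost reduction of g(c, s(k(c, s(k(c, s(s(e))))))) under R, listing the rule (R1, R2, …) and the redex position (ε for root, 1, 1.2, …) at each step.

1. g(c, s(k(c, s(k(c, s(s(e)))))))  →  s(k(c, s(k(c, s(s(e))))))   [R3 at ε]
2. s(k(c, s(k(c, s(s(e))))))  →  s(q(e))   [R2 at 1]
3. s(q(e))  →  s(c)   [R5 at 1]

s(c)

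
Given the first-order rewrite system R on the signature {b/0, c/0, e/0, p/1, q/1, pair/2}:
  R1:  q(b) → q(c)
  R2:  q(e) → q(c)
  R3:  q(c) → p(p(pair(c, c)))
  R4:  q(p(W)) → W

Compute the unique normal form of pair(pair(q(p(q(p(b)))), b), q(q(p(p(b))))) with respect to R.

pair(pair(b, b), b)

1. pair(pair(q(p(q(p(b)))), b), q(q(p(p(b)))))  →  pair(pair(q(p(b)), b), q(q(p(p(b)))))   [R4 at 1.1]
2. pair(pair(q(p(b)), b), q(q(p(p(b)))))  →  pair(pair(b, b), q(q(p(p(b)))))   [R4 at 1.1]
3. pair(pair(b, b), q(q(p(p(b)))))  →  pair(pair(b, b), q(p(b)))   [R4 at 2.1]
4. pair(pair(b, b), q(p(b)))  →  pair(pair(b, b), b)   [R4 at 2]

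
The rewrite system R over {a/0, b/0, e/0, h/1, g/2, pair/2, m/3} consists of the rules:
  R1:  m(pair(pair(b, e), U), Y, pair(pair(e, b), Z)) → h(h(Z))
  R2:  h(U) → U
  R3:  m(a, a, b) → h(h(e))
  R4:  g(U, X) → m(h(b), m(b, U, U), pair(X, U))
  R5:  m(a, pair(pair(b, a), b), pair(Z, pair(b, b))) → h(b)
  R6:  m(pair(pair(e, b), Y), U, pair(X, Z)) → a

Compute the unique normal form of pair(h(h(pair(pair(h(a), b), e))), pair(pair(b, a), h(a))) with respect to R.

pair(pair(pair(a, b), e), pair(pair(b, a), a))

1. pair(h(h(pair(pair(h(a), b), e))), pair(pair(b, a), h(a)))  →  pair(h(pair(pair(h(a), b), e)), pair(pair(b, a), h(a)))   [R2 at 1]
2. pair(h(pair(pair(h(a), b), e)), pair(pair(b, a), h(a)))  →  pair(pair(pair(h(a), b), e), pair(pair(b, a), h(a)))   [R2 at 1]
3. pair(pair(pair(h(a), b), e), pair(pair(b, a), h(a)))  →  pair(pair(pair(a, b), e), pair(pair(b, a), h(a)))   [R2 at 1.1.1]
4. pair(pair(pair(a, b), e), pair(pair(b, a), h(a)))  →  pair(pair(pair(a, b), e), pair(pair(b, a), a))   [R2 at 2.2]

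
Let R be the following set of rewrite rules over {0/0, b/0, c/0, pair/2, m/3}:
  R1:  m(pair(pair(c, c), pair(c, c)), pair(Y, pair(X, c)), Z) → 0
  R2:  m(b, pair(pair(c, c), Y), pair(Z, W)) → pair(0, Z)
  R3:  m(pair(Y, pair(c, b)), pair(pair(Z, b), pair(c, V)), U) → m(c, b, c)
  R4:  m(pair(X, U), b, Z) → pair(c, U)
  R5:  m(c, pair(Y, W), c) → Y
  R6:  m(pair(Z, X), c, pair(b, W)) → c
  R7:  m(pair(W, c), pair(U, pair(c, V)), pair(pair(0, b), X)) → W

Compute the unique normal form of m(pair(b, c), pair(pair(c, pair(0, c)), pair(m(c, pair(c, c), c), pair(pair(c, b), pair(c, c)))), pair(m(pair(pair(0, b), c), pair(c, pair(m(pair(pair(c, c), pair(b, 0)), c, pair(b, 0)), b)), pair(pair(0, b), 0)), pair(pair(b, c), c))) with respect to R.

1. m(pair(b, c), pair(pair(c, pair(0, c)), pair(m(c, pair(c, c), c), pair(pair(c, b), pair(c, c)))), pair(m(pair(pair(0, b), c), pair(c, pair(m(pair(pair(c, c), pair(b, 0)), c, pair(b, 0)), b)), pair(pair(0, b), 0)), pair(pair(b, c), c)))  →  m(pair(b, c), pair(pair(c, pair(0, c)), pair(c, pair(pair(c, b), pair(c, c)))), pair(m(pair(pair(0, b), c), pair(c, pair(m(pair(pair(c, c), pair(b, 0)), c, pair(b, 0)), b)), pair(pair(0, b), 0)), pair(pair(b, c), c)))   [R5 at 2.2.1]
2. m(pair(b, c), pair(pair(c, pair(0, c)), pair(c, pair(pair(c, b), pair(c, c)))), pair(m(pair(pair(0, b), c), pair(c, pair(m(pair(pair(c, c), pair(b, 0)), c, pair(b, 0)), b)), pair(pair(0, b), 0)), pair(pair(b, c), c)))  →  m(pair(b, c), pair(pair(c, pair(0, c)), pair(c, pair(pair(c, b), pair(c, c)))), pair(m(pair(pair(0, b), c), pair(c, pair(c, b)), pair(pair(0, b), 0)), pair(pair(b, c), c)))   [R6 at 3.1.2.2.1]
3. m(pair(b, c), pair(pair(c, pair(0, c)), pair(c, pair(pair(c, b), pair(c, c)))), pair(m(pair(pair(0, b), c), pair(c, pair(c, b)), pair(pair(0, b), 0)), pair(pair(b, c), c)))  →  m(pair(b, c), pair(pair(c, pair(0, c)), pair(c, pair(pair(c, b), pair(c, c)))), pair(pair(0, b), pair(pair(b, c), c)))   [R7 at 3.1]
4. m(pair(b, c), pair(pair(c, pair(0, c)), pair(c, pair(pair(c, b), pair(c, c)))), pair(pair(0, b), pair(pair(b, c), c)))  →  b   [R7 at ε]

b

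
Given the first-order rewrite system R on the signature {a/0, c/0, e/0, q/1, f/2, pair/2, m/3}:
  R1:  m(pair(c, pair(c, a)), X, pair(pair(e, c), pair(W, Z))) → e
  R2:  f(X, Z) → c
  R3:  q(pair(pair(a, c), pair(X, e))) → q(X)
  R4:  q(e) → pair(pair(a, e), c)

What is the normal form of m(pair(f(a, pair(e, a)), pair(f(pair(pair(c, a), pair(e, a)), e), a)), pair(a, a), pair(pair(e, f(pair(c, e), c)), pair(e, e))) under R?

e

1. m(pair(f(a, pair(e, a)), pair(f(pair(pair(c, a), pair(e, a)), e), a)), pair(a, a), pair(pair(e, f(pair(c, e), c)), pair(e, e)))  →  m(pair(c, pair(f(pair(pair(c, a), pair(e, a)), e), a)), pair(a, a), pair(pair(e, f(pair(c, e), c)), pair(e, e)))   [R2 at 1.1]
2. m(pair(c, pair(f(pair(pair(c, a), pair(e, a)), e), a)), pair(a, a), pair(pair(e, f(pair(c, e), c)), pair(e, e)))  →  m(pair(c, pair(c, a)), pair(a, a), pair(pair(e, f(pair(c, e), c)), pair(e, e)))   [R2 at 1.2.1]
3. m(pair(c, pair(c, a)), pair(a, a), pair(pair(e, f(pair(c, e), c)), pair(e, e)))  →  m(pair(c, pair(c, a)), pair(a, a), pair(pair(e, c), pair(e, e)))   [R2 at 3.1.2]
4. m(pair(c, pair(c, a)), pair(a, a), pair(pair(e, c), pair(e, e)))  →  e   [R1 at ε]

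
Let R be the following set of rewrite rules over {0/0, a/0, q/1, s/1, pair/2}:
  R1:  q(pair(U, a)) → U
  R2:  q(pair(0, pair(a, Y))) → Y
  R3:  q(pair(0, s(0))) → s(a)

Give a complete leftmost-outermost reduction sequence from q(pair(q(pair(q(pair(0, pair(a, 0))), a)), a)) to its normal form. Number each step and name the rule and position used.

0

1. q(pair(q(pair(q(pair(0, pair(a, 0))), a)), a))  →  q(pair(q(pair(0, pair(a, 0))), a))   [R1 at ε]
2. q(pair(q(pair(0, pair(a, 0))), a))  →  q(pair(0, pair(a, 0)))   [R1 at ε]
3. q(pair(0, pair(a, 0)))  →  0   [R2 at ε]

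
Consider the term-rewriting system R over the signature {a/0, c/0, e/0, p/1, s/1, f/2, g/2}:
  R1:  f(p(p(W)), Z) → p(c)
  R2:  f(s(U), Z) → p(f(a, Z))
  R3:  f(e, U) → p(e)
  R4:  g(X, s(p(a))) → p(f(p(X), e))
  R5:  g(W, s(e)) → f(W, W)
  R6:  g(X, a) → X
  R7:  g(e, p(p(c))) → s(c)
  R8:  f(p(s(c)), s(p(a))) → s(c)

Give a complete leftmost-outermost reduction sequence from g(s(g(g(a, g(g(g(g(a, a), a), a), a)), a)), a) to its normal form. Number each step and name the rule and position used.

s(a)

1. g(s(g(g(a, g(g(g(g(a, a), a), a), a)), a)), a)  →  s(g(g(a, g(g(g(g(a, a), a), a), a)), a))   [R6 at ε]
2. s(g(g(a, g(g(g(g(a, a), a), a), a)), a))  →  s(g(a, g(g(g(g(a, a), a), a), a)))   [R6 at 1]
3. s(g(a, g(g(g(g(a, a), a), a), a)))  →  s(g(a, g(g(g(a, a), a), a)))   [R6 at 1.2]
4. s(g(a, g(g(g(a, a), a), a)))  →  s(g(a, g(g(a, a), a)))   [R6 at 1.2]
5. s(g(a, g(g(a, a), a)))  →  s(g(a, g(a, a)))   [R6 at 1.2]
6. s(g(a, g(a, a)))  →  s(g(a, a))   [R6 at 1.2]
7. s(g(a, a))  →  s(a)   [R6 at 1]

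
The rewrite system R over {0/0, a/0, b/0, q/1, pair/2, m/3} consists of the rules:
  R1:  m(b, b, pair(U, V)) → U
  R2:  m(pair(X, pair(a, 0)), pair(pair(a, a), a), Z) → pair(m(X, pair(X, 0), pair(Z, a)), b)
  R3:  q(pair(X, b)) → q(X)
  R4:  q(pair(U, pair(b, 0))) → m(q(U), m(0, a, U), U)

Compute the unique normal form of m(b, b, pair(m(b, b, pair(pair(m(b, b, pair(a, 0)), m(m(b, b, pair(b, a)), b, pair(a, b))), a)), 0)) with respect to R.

1. m(b, b, pair(m(b, b, pair(pair(m(b, b, pair(a, 0)), m(m(b, b, pair(b, a)), b, pair(a, b))), a)), 0))  →  m(b, b, pair(pair(m(b, b, pair(a, 0)), m(m(b, b, pair(b, a)), b, pair(a, b))), a))   [R1 at ε]
2. m(b, b, pair(pair(m(b, b, pair(a, 0)), m(m(b, b, pair(b, a)), b, pair(a, b))), a))  →  pair(m(b, b, pair(a, 0)), m(m(b, b, pair(b, a)), b, pair(a, b)))   [R1 at ε]
3. pair(m(b, b, pair(a, 0)), m(m(b, b, pair(b, a)), b, pair(a, b)))  →  pair(a, m(m(b, b, pair(b, a)), b, pair(a, b)))   [R1 at 1]
4. pair(a, m(m(b, b, pair(b, a)), b, pair(a, b)))  →  pair(a, m(b, b, pair(a, b)))   [R1 at 2.1]
5. pair(a, m(b, b, pair(a, b)))  →  pair(a, a)   [R1 at 2]

pair(a, a)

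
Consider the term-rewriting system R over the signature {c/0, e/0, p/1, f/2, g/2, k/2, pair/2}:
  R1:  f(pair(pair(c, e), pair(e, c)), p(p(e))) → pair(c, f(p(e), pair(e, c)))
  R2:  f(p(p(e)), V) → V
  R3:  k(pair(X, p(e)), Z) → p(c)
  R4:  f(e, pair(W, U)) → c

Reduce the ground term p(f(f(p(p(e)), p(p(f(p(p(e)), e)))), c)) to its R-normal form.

1. p(f(f(p(p(e)), p(p(f(p(p(e)), e)))), c))  →  p(f(p(p(f(p(p(e)), e))), c))   [R2 at 1.1]
2. p(f(p(p(f(p(p(e)), e))), c))  →  p(f(p(p(e)), c))   [R2 at 1.1.1.1]
3. p(f(p(p(e)), c))  →  p(c)   [R2 at 1]

p(c)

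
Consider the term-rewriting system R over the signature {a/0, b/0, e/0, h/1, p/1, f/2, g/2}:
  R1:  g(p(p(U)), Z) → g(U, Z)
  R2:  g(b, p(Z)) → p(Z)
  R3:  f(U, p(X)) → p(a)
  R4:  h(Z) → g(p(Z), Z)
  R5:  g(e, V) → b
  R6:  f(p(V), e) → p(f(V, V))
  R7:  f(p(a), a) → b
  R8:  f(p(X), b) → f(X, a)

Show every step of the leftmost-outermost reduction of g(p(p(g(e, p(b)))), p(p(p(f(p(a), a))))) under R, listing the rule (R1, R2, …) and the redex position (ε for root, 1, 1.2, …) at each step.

1. g(p(p(g(e, p(b)))), p(p(p(f(p(a), a)))))  →  g(g(e, p(b)), p(p(p(f(p(a), a)))))   [R1 at ε]
2. g(g(e, p(b)), p(p(p(f(p(a), a)))))  →  g(b, p(p(p(f(p(a), a)))))   [R5 at 1]
3. g(b, p(p(p(f(p(a), a)))))  →  p(p(p(f(p(a), a))))   [R2 at ε]
4. p(p(p(f(p(a), a))))  →  p(p(p(b)))   [R7 at 1.1.1]

p(p(p(b)))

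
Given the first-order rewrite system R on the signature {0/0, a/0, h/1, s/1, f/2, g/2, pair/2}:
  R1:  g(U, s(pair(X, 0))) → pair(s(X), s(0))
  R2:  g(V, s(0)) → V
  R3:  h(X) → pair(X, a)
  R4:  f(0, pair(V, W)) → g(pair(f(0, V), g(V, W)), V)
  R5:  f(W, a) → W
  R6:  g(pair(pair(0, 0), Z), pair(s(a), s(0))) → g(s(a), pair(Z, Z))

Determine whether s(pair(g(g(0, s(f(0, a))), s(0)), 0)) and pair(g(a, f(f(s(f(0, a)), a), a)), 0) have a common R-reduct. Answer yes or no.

Reduce t₁ = s(pair(g(g(0, s(f(0, a))), s(0)), 0)):
1. s(pair(g(g(0, s(f(0, a))), s(0)), 0))  →  s(pair(g(0, s(f(0, a))), 0))   [R2 at 1.1]
2. s(pair(g(0, s(f(0, a))), 0))  →  s(pair(g(0, s(0)), 0))   [R5 at 1.1.2.1]
3. s(pair(g(0, s(0)), 0))  →  s(pair(0, 0))   [R2 at 1.1]

Reduce t₂ = pair(g(a, f(f(s(f(0, a)), a), a)), 0):
1. pair(g(a, f(f(s(f(0, a)), a), a)), 0)  →  pair(g(a, f(s(f(0, a)), a)), 0)   [R5 at 1.2]
2. pair(g(a, f(s(f(0, a)), a)), 0)  →  pair(g(a, s(f(0, a))), 0)   [R5 at 1.2]
3. pair(g(a, s(f(0, a))), 0)  →  pair(g(a, s(0)), 0)   [R5 at 1.2.1]
4. pair(g(a, s(0)), 0)  →  pair(a, 0)   [R2 at 1]

no — NF(t₁) = s(pair(0, 0)), NF(t₂) = pair(a, 0)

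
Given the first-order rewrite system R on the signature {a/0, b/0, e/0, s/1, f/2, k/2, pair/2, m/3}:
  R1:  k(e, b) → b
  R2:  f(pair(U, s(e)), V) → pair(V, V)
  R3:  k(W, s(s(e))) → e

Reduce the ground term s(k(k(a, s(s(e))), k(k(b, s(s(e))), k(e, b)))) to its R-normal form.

1. s(k(k(a, s(s(e))), k(k(b, s(s(e))), k(e, b))))  →  s(k(e, k(k(b, s(s(e))), k(e, b))))   [R3 at 1.1]
2. s(k(e, k(k(b, s(s(e))), k(e, b))))  →  s(k(e, k(e, k(e, b))))   [R3 at 1.2.1]
3. s(k(e, k(e, k(e, b))))  →  s(k(e, k(e, b)))   [R1 at 1.2.2]
4. s(k(e, k(e, b)))  →  s(k(e, b))   [R1 at 1.2]
5. s(k(e, b))  →  s(b)   [R1 at 1]

s(b)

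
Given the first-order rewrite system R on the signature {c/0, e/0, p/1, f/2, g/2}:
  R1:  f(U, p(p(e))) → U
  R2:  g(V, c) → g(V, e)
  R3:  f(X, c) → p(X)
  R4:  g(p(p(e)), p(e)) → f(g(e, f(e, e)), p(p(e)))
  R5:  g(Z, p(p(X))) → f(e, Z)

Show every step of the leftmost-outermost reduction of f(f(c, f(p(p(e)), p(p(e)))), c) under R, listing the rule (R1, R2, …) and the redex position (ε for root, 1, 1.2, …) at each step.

p(c)

1. f(f(c, f(p(p(e)), p(p(e)))), c)  →  p(f(c, f(p(p(e)), p(p(e)))))   [R3 at ε]
2. p(f(c, f(p(p(e)), p(p(e)))))  →  p(f(c, p(p(e))))   [R1 at 1.2]
3. p(f(c, p(p(e))))  →  p(c)   [R1 at 1]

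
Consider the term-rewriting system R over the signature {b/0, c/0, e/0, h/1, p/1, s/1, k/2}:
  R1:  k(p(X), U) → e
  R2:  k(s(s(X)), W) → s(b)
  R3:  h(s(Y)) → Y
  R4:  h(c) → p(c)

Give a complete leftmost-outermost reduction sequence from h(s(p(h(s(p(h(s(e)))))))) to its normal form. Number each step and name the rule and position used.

1. h(s(p(h(s(p(h(s(e))))))))  →  p(h(s(p(h(s(e))))))   [R3 at ε]
2. p(h(s(p(h(s(e))))))  →  p(p(h(s(e))))   [R3 at 1]
3. p(p(h(s(e))))  →  p(p(e))   [R3 at 1.1]

p(p(e))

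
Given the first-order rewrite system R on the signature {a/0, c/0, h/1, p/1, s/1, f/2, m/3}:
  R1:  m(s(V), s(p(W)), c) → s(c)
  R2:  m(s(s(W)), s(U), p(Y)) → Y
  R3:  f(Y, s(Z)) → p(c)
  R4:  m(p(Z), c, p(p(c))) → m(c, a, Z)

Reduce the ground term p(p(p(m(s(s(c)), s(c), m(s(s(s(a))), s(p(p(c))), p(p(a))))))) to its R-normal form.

p(p(p(a)))

1. p(p(p(m(s(s(c)), s(c), m(s(s(s(a))), s(p(p(c))), p(p(a)))))))  →  p(p(p(m(s(s(c)), s(c), p(a)))))   [R2 at 1.1.1.3]
2. p(p(p(m(s(s(c)), s(c), p(a)))))  →  p(p(p(a)))   [R2 at 1.1.1]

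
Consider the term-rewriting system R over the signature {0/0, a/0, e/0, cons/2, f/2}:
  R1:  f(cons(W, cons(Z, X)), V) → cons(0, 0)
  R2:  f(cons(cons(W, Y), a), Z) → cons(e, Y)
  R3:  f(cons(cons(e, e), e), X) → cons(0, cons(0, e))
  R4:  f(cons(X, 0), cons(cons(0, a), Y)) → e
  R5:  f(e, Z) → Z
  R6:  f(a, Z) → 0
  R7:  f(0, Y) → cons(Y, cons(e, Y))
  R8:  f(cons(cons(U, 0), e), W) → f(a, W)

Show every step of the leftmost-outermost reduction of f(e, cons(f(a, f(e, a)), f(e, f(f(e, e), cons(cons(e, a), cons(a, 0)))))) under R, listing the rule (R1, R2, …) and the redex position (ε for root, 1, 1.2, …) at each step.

1. f(e, cons(f(a, f(e, a)), f(e, f(f(e, e), cons(cons(e, a), cons(a, 0))))))  →  cons(f(a, f(e, a)), f(e, f(f(e, e), cons(cons(e, a), cons(a, 0)))))   [R5 at ε]
2. cons(f(a, f(e, a)), f(e, f(f(e, e), cons(cons(e, a), cons(a, 0)))))  →  cons(0, f(e, f(f(e, e), cons(cons(e, a), cons(a, 0)))))   [R6 at 1]
3. cons(0, f(e, f(f(e, e), cons(cons(e, a), cons(a, 0)))))  →  cons(0, f(f(e, e), cons(cons(e, a), cons(a, 0))))   [R5 at 2]
4. cons(0, f(f(e, e), cons(cons(e, a), cons(a, 0))))  →  cons(0, f(e, cons(cons(e, a), cons(a, 0))))   [R5 at 2.1]
5. cons(0, f(e, cons(cons(e, a), cons(a, 0))))  →  cons(0, cons(cons(e, a), cons(a, 0)))   [R5 at 2]

cons(0, cons(cons(e, a), cons(a, 0)))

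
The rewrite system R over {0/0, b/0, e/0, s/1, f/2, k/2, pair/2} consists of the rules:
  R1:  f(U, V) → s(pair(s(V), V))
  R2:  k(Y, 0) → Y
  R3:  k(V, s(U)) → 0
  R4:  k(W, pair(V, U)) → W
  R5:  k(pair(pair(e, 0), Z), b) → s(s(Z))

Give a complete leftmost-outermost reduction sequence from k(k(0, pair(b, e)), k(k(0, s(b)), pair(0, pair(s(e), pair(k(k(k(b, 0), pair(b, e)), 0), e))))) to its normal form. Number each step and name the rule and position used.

0

1. k(k(0, pair(b, e)), k(k(0, s(b)), pair(0, pair(s(e), pair(k(k(k(b, 0), pair(b, e)), 0), e)))))  →  k(0, k(k(0, s(b)), pair(0, pair(s(e), pair(k(k(k(b, 0), pair(b, e)), 0), e)))))   [R4 at 1]
2. k(0, k(k(0, s(b)), pair(0, pair(s(e), pair(k(k(k(b, 0), pair(b, e)), 0), e)))))  →  k(0, k(0, s(b)))   [R4 at 2]
3. k(0, k(0, s(b)))  →  k(0, 0)   [R3 at 2]
4. k(0, 0)  →  0   [R2 at ε]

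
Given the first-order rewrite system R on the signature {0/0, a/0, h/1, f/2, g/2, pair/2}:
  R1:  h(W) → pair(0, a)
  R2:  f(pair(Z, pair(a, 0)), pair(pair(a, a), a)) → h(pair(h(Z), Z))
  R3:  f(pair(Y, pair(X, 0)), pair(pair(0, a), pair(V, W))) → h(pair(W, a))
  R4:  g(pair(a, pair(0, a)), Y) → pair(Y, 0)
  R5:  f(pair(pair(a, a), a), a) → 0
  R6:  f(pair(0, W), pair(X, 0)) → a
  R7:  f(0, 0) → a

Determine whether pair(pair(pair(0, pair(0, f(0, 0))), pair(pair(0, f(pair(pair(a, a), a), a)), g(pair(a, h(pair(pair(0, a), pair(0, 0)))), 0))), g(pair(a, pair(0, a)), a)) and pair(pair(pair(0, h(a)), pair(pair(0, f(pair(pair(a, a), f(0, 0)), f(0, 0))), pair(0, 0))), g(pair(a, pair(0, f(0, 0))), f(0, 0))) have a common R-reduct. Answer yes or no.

Reduce t₁ = pair(pair(pair(0, pair(0, f(0, 0))), pair(pair(0, f(pair(pair(a, a), a), a)), g(pair(a, h(pair(pair(0, a), pair(0, 0)))), 0))), g(pair(a, pair(0, a)), a)):
1. pair(pair(pair(0, pair(0, f(0, 0))), pair(pair(0, f(pair(pair(a, a), a), a)), g(pair(a, h(pair(pair(0, a), pair(0, 0)))), 0))), g(pair(a, pair(0, a)), a))  →  pair(pair(pair(0, pair(0, a)), pair(pair(0, f(pair(pair(a, a), a), a)), g(pair(a, h(pair(pair(0, a), pair(0, 0)))), 0))), g(pair(a, pair(0, a)), a))   [R7 at 1.1.2.2]
2. pair(pair(pair(0, pair(0, a)), pair(pair(0, f(pair(pair(a, a), a), a)), g(pair(a, h(pair(pair(0, a), pair(0, 0)))), 0))), g(pair(a, pair(0, a)), a))  →  pair(pair(pair(0, pair(0, a)), pair(pair(0, 0), g(pair(a, h(pair(pair(0, a), pair(0, 0)))), 0))), g(pair(a, pair(0, a)), a))   [R5 at 1.2.1.2]
3. pair(pair(pair(0, pair(0, a)), pair(pair(0, 0), g(pair(a, h(pair(pair(0, a), pair(0, 0)))), 0))), g(pair(a, pair(0, a)), a))  →  pair(pair(pair(0, pair(0, a)), pair(pair(0, 0), g(pair(a, pair(0, a)), 0))), g(pair(a, pair(0, a)), a))   [R1 at 1.2.2.1.2]
4. pair(pair(pair(0, pair(0, a)), pair(pair(0, 0), g(pair(a, pair(0, a)), 0))), g(pair(a, pair(0, a)), a))  →  pair(pair(pair(0, pair(0, a)), pair(pair(0, 0), pair(0, 0))), g(pair(a, pair(0, a)), a))   [R4 at 1.2.2]
5. pair(pair(pair(0, pair(0, a)), pair(pair(0, 0), pair(0, 0))), g(pair(a, pair(0, a)), a))  →  pair(pair(pair(0, pair(0, a)), pair(pair(0, 0), pair(0, 0))), pair(a, 0))   [R4 at 2]

Reduce t₂ = pair(pair(pair(0, h(a)), pair(pair(0, f(pair(pair(a, a), f(0, 0)), f(0, 0))), pair(0, 0))), g(pair(a, pair(0, f(0, 0))), f(0, 0))):
1. pair(pair(pair(0, h(a)), pair(pair(0, f(pair(pair(a, a), f(0, 0)), f(0, 0))), pair(0, 0))), g(pair(a, pair(0, f(0, 0))), f(0, 0)))  →  pair(pair(pair(0, pair(0, a)), pair(pair(0, f(pair(pair(a, a), f(0, 0)), f(0, 0))), pair(0, 0))), g(pair(a, pair(0, f(0, 0))), f(0, 0)))   [R1 at 1.1.2]
2. pair(pair(pair(0, pair(0, a)), pair(pair(0, f(pair(pair(a, a), f(0, 0)), f(0, 0))), pair(0, 0))), g(pair(a, pair(0, f(0, 0))), f(0, 0)))  →  pair(pair(pair(0, pair(0, a)), pair(pair(0, f(pair(pair(a, a), a), f(0, 0))), pair(0, 0))), g(pair(a, pair(0, f(0, 0))), f(0, 0)))   [R7 at 1.2.1.2.1.2]
3. pair(pair(pair(0, pair(0, a)), pair(pair(0, f(pair(pair(a, a), a), f(0, 0))), pair(0, 0))), g(pair(a, pair(0, f(0, 0))), f(0, 0)))  →  pair(pair(pair(0, pair(0, a)), pair(pair(0, f(pair(pair(a, a), a), a)), pair(0, 0))), g(pair(a, pair(0, f(0, 0))), f(0, 0)))   [R7 at 1.2.1.2.2]
4. pair(pair(pair(0, pair(0, a)), pair(pair(0, f(pair(pair(a, a), a), a)), pair(0, 0))), g(pair(a, pair(0, f(0, 0))), f(0, 0)))  →  pair(pair(pair(0, pair(0, a)), pair(pair(0, 0), pair(0, 0))), g(pair(a, pair(0, f(0, 0))), f(0, 0)))   [R5 at 1.2.1.2]
5. pair(pair(pair(0, pair(0, a)), pair(pair(0, 0), pair(0, 0))), g(pair(a, pair(0, f(0, 0))), f(0, 0)))  →  pair(pair(pair(0, pair(0, a)), pair(pair(0, 0), pair(0, 0))), g(pair(a, pair(0, a)), f(0, 0)))   [R7 at 2.1.2.2]
6. pair(pair(pair(0, pair(0, a)), pair(pair(0, 0), pair(0, 0))), g(pair(a, pair(0, a)), f(0, 0)))  →  pair(pair(pair(0, pair(0, a)), pair(pair(0, 0), pair(0, 0))), pair(f(0, 0), 0))   [R4 at 2]
7. pair(pair(pair(0, pair(0, a)), pair(pair(0, 0), pair(0, 0))), pair(f(0, 0), 0))  →  pair(pair(pair(0, pair(0, a)), pair(pair(0, 0), pair(0, 0))), pair(a, 0))   [R7 at 2.1]

yes — NF(t₁) = pair(pair(pair(0, pair(0, a)), pair(pair(0, 0), pair(0, 0))), pair(a, 0)), NF(t₂) = pair(pair(pair(0, pair(0, a)), pair(pair(0, 0), pair(0, 0))), pair(a, 0))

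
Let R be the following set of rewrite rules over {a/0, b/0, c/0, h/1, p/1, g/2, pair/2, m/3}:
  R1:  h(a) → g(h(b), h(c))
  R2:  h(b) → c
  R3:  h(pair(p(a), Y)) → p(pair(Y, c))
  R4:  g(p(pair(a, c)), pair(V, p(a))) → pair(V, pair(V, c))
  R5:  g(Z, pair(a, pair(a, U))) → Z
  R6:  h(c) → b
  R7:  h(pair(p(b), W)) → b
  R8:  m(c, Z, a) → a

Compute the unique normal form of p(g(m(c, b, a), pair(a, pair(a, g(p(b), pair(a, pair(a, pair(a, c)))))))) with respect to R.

1. p(g(m(c, b, a), pair(a, pair(a, g(p(b), pair(a, pair(a, pair(a, c))))))))  →  p(m(c, b, a))   [R5 at 1]
2. p(m(c, b, a))  →  p(a)   [R8 at 1]

p(a)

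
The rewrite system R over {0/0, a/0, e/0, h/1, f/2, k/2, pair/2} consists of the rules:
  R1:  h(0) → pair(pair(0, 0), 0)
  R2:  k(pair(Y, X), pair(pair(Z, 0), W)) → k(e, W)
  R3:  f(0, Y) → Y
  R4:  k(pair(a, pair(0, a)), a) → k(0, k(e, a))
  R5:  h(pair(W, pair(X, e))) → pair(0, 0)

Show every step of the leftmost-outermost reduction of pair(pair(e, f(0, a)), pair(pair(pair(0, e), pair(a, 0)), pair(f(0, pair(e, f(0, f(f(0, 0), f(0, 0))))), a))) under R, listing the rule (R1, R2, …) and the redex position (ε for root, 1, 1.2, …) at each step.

pair(pair(e, a), pair(pair(pair(0, e), pair(a, 0)), pair(pair(e, 0), a)))

1. pair(pair(e, f(0, a)), pair(pair(pair(0, e), pair(a, 0)), pair(f(0, pair(e, f(0, f(f(0, 0), f(0, 0))))), a)))  →  pair(pair(e, a), pair(pair(pair(0, e), pair(a, 0)), pair(f(0, pair(e, f(0, f(f(0, 0), f(0, 0))))), a)))   [R3 at 1.2]
2. pair(pair(e, a), pair(pair(pair(0, e), pair(a, 0)), pair(f(0, pair(e, f(0, f(f(0, 0), f(0, 0))))), a)))  →  pair(pair(e, a), pair(pair(pair(0, e), pair(a, 0)), pair(pair(e, f(0, f(f(0, 0), f(0, 0)))), a)))   [R3 at 2.2.1]
3. pair(pair(e, a), pair(pair(pair(0, e), pair(a, 0)), pair(pair(e, f(0, f(f(0, 0), f(0, 0)))), a)))  →  pair(pair(e, a), pair(pair(pair(0, e), pair(a, 0)), pair(pair(e, f(f(0, 0), f(0, 0))), a)))   [R3 at 2.2.1.2]
4. pair(pair(e, a), pair(pair(pair(0, e), pair(a, 0)), pair(pair(e, f(f(0, 0), f(0, 0))), a)))  →  pair(pair(e, a), pair(pair(pair(0, e), pair(a, 0)), pair(pair(e, f(0, f(0, 0))), a)))   [R3 at 2.2.1.2.1]
5. pair(pair(e, a), pair(pair(pair(0, e), pair(a, 0)), pair(pair(e, f(0, f(0, 0))), a)))  →  pair(pair(e, a), pair(pair(pair(0, e), pair(a, 0)), pair(pair(e, f(0, 0)), a)))   [R3 at 2.2.1.2]
6. pair(pair(e, a), pair(pair(pair(0, e), pair(a, 0)), pair(pair(e, f(0, 0)), a)))  →  pair(pair(e, a), pair(pair(pair(0, e), pair(a, 0)), pair(pair(e, 0), a)))   [R3 at 2.2.1.2]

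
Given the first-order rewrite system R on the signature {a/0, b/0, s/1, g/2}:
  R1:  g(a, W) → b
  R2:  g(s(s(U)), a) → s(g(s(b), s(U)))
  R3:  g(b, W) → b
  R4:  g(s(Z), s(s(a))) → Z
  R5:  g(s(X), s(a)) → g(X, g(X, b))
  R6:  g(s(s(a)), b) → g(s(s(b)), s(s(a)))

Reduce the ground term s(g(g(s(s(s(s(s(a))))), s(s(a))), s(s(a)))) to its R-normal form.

1. s(g(g(s(s(s(s(s(a))))), s(s(a))), s(s(a))))  →  s(g(s(s(s(s(a)))), s(s(a))))   [R4 at 1.1]
2. s(g(s(s(s(s(a)))), s(s(a))))  →  s(s(s(s(a))))   [R4 at 1]

s(s(s(s(a))))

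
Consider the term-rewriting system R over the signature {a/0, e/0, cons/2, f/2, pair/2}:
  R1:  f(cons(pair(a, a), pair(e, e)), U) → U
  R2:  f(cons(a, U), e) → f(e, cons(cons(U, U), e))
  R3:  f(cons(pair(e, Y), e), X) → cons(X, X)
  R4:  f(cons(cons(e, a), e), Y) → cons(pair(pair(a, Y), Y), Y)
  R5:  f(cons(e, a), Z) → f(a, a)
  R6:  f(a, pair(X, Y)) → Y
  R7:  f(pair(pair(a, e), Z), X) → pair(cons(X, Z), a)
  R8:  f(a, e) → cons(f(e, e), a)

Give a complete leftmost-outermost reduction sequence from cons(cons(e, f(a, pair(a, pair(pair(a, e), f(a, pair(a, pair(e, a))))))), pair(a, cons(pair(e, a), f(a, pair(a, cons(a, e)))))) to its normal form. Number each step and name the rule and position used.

cons(cons(e, pair(pair(a, e), pair(e, a))), pair(a, cons(pair(e, a), cons(a, e))))

1. cons(cons(e, f(a, pair(a, pair(pair(a, e), f(a, pair(a, pair(e, a))))))), pair(a, cons(pair(e, a), f(a, pair(a, cons(a, e))))))  →  cons(cons(e, pair(pair(a, e), f(a, pair(a, pair(e, a))))), pair(a, cons(pair(e, a), f(a, pair(a, cons(a, e))))))   [R6 at 1.2]
2. cons(cons(e, pair(pair(a, e), f(a, pair(a, pair(e, a))))), pair(a, cons(pair(e, a), f(a, pair(a, cons(a, e))))))  →  cons(cons(e, pair(pair(a, e), pair(e, a))), pair(a, cons(pair(e, a), f(a, pair(a, cons(a, e))))))   [R6 at 1.2.2]
3. cons(cons(e, pair(pair(a, e), pair(e, a))), pair(a, cons(pair(e, a), f(a, pair(a, cons(a, e))))))  →  cons(cons(e, pair(pair(a, e), pair(e, a))), pair(a, cons(pair(e, a), cons(a, e))))   [R6 at 2.2.2]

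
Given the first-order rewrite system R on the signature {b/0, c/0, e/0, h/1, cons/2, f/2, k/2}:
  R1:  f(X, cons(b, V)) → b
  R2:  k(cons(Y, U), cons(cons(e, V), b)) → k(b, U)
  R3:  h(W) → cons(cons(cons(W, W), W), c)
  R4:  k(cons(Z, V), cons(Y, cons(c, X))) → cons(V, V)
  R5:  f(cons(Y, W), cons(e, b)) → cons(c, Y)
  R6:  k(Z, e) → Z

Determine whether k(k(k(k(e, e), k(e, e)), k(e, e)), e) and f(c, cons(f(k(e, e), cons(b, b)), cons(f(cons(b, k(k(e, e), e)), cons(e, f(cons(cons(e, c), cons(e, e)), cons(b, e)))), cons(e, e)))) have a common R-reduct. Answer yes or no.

Reduce t₁ = k(k(k(k(e, e), k(e, e)), k(e, e)), e):
1. k(k(k(k(e, e), k(e, e)), k(e, e)), e)  →  k(k(k(e, e), k(e, e)), k(e, e))   [R6 at ε]
2. k(k(k(e, e), k(e, e)), k(e, e))  →  k(k(e, k(e, e)), k(e, e))   [R6 at 1.1]
3. k(k(e, k(e, e)), k(e, e))  →  k(k(e, e), k(e, e))   [R6 at 1.2]
4. k(k(e, e), k(e, e))  →  k(e, k(e, e))   [R6 at 1]
5. k(e, k(e, e))  →  k(e, e)   [R6 at 2]
6. k(e, e)  →  e   [R6 at ε]

Reduce t₂ = f(c, cons(f(k(e, e), cons(b, b)), cons(f(cons(b, k(k(e, e), e)), cons(e, f(cons(cons(e, c), cons(e, e)), cons(b, e)))), cons(e, e)))):
1. f(c, cons(f(k(e, e), cons(b, b)), cons(f(cons(b, k(k(e, e), e)), cons(e, f(cons(cons(e, c), cons(e, e)), cons(b, e)))), cons(e, e))))  →  f(c, cons(b, cons(f(cons(b, k(k(e, e), e)), cons(e, f(cons(cons(e, c), cons(e, e)), cons(b, e)))), cons(e, e))))   [R1 at 2.1]
2. f(c, cons(b, cons(f(cons(b, k(k(e, e), e)), cons(e, f(cons(cons(e, c), cons(e, e)), cons(b, e)))), cons(e, e))))  →  b   [R1 at ε]

no — NF(t₁) = e, NF(t₂) = b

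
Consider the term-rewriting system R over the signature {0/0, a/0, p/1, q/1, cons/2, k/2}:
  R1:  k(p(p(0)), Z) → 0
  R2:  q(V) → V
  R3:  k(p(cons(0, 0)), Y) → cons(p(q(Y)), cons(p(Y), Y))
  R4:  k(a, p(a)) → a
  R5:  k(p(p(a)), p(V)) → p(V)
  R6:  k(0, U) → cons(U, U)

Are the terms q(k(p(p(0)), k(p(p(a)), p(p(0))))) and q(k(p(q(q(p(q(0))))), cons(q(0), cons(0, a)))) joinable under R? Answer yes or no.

Reduce t₁ = q(k(p(p(0)), k(p(p(a)), p(p(0))))):
1. q(k(p(p(0)), k(p(p(a)), p(p(0)))))  →  k(p(p(0)), k(p(p(a)), p(p(0))))   [R2 at ε]
2. k(p(p(0)), k(p(p(a)), p(p(0))))  →  0   [R1 at ε]

Reduce t₂ = q(k(p(q(q(p(q(0))))), cons(q(0), cons(0, a)))):
1. q(k(p(q(q(p(q(0))))), cons(q(0), cons(0, a))))  →  k(p(q(q(p(q(0))))), cons(q(0), cons(0, a)))   [R2 at ε]
2. k(p(q(q(p(q(0))))), cons(q(0), cons(0, a)))  →  k(p(q(p(q(0)))), cons(q(0), cons(0, a)))   [R2 at 1.1]
3. k(p(q(p(q(0)))), cons(q(0), cons(0, a)))  →  k(p(p(q(0))), cons(q(0), cons(0, a)))   [R2 at 1.1]
4. k(p(p(q(0))), cons(q(0), cons(0, a)))  →  k(p(p(0)), cons(q(0), cons(0, a)))   [R2 at 1.1.1]
5. k(p(p(0)), cons(q(0), cons(0, a)))  →  0   [R1 at ε]

yes — NF(t₁) = 0, NF(t₂) = 0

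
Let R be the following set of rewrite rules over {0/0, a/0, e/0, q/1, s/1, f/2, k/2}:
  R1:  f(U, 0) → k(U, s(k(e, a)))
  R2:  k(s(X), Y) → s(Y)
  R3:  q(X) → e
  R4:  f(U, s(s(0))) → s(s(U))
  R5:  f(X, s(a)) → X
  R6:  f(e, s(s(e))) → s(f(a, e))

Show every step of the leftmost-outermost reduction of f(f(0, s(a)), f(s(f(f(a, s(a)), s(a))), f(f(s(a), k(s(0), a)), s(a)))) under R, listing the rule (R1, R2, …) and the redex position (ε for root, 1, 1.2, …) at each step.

0

1. f(f(0, s(a)), f(s(f(f(a, s(a)), s(a))), f(f(s(a), k(s(0), a)), s(a))))  →  f(0, f(s(f(f(a, s(a)), s(a))), f(f(s(a), k(s(0), a)), s(a))))   [R5 at 1]
2. f(0, f(s(f(f(a, s(a)), s(a))), f(f(s(a), k(s(0), a)), s(a))))  →  f(0, f(s(f(a, s(a))), f(f(s(a), k(s(0), a)), s(a))))   [R5 at 2.1.1]
3. f(0, f(s(f(a, s(a))), f(f(s(a), k(s(0), a)), s(a))))  →  f(0, f(s(a), f(f(s(a), k(s(0), a)), s(a))))   [R5 at 2.1.1]
4. f(0, f(s(a), f(f(s(a), k(s(0), a)), s(a))))  →  f(0, f(s(a), f(s(a), k(s(0), a))))   [R5 at 2.2]
5. f(0, f(s(a), f(s(a), k(s(0), a))))  →  f(0, f(s(a), f(s(a), s(a))))   [R2 at 2.2.2]
6. f(0, f(s(a), f(s(a), s(a))))  →  f(0, f(s(a), s(a)))   [R5 at 2.2]
7. f(0, f(s(a), s(a)))  →  f(0, s(a))   [R5 at 2]
8. f(0, s(a))  →  0   [R5 at ε]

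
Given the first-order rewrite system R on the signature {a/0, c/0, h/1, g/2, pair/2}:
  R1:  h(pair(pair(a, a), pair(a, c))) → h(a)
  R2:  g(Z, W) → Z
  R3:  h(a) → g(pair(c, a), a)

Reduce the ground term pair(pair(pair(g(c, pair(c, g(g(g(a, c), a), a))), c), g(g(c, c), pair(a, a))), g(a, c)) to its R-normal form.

1. pair(pair(pair(g(c, pair(c, g(g(g(a, c), a), a))), c), g(g(c, c), pair(a, a))), g(a, c))  →  pair(pair(pair(c, c), g(g(c, c), pair(a, a))), g(a, c))   [R2 at 1.1.1]
2. pair(pair(pair(c, c), g(g(c, c), pair(a, a))), g(a, c))  →  pair(pair(pair(c, c), g(c, c)), g(a, c))   [R2 at 1.2]
3. pair(pair(pair(c, c), g(c, c)), g(a, c))  →  pair(pair(pair(c, c), c), g(a, c))   [R2 at 1.2]
4. pair(pair(pair(c, c), c), g(a, c))  →  pair(pair(pair(c, c), c), a)   [R2 at 2]

pair(pair(pair(c, c), c), a)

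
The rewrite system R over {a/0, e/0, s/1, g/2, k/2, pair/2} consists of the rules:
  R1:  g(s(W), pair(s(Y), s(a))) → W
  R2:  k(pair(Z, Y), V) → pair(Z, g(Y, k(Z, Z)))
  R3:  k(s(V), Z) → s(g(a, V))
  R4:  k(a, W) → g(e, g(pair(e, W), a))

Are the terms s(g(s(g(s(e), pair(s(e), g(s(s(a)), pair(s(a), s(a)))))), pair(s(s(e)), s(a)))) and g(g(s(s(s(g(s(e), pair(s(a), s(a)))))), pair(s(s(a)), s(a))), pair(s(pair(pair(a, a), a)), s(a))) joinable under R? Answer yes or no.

Reduce t₁ = s(g(s(g(s(e), pair(s(e), g(s(s(a)), pair(s(a), s(a)))))), pair(s(s(e)), s(a)))):
1. s(g(s(g(s(e), pair(s(e), g(s(s(a)), pair(s(a), s(a)))))), pair(s(s(e)), s(a))))  →  s(g(s(e), pair(s(e), g(s(s(a)), pair(s(a), s(a))))))   [R1 at 1]
2. s(g(s(e), pair(s(e), g(s(s(a)), pair(s(a), s(a))))))  →  s(g(s(e), pair(s(e), s(a))))   [R1 at 1.2.2]
3. s(g(s(e), pair(s(e), s(a))))  →  s(e)   [R1 at 1]

Reduce t₂ = g(g(s(s(s(g(s(e), pair(s(a), s(a)))))), pair(s(s(a)), s(a))), pair(s(pair(pair(a, a), a)), s(a))):
1. g(g(s(s(s(g(s(e), pair(s(a), s(a)))))), pair(s(s(a)), s(a))), pair(s(pair(pair(a, a), a)), s(a)))  →  g(s(s(g(s(e), pair(s(a), s(a))))), pair(s(pair(pair(a, a), a)), s(a)))   [R1 at 1]
2. g(s(s(g(s(e), pair(s(a), s(a))))), pair(s(pair(pair(a, a), a)), s(a)))  →  s(g(s(e), pair(s(a), s(a))))   [R1 at ε]
3. s(g(s(e), pair(s(a), s(a))))  →  s(e)   [R1 at 1]

yes — NF(t₁) = s(e), NF(t₂) = s(e)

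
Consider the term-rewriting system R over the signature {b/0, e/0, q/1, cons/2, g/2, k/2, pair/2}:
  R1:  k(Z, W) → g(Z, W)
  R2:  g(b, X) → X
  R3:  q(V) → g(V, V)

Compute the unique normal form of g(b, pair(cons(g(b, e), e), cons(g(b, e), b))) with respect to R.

1. g(b, pair(cons(g(b, e), e), cons(g(b, e), b)))  →  pair(cons(g(b, e), e), cons(g(b, e), b))   [R2 at ε]
2. pair(cons(g(b, e), e), cons(g(b, e), b))  →  pair(cons(e, e), cons(g(b, e), b))   [R2 at 1.1]
3. pair(cons(e, e), cons(g(b, e), b))  →  pair(cons(e, e), cons(e, b))   [R2 at 2.1]

pair(cons(e, e), cons(e, b))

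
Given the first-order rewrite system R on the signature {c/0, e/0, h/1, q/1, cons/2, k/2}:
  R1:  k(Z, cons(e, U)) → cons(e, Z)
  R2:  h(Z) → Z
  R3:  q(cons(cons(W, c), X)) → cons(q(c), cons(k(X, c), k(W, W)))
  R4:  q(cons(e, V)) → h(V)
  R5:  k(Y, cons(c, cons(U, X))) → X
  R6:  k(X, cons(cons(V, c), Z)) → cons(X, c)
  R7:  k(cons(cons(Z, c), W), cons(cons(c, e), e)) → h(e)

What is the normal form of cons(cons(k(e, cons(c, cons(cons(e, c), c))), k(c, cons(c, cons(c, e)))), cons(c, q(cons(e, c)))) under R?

cons(cons(c, e), cons(c, c))

1. cons(cons(k(e, cons(c, cons(cons(e, c), c))), k(c, cons(c, cons(c, e)))), cons(c, q(cons(e, c))))  →  cons(cons(c, k(c, cons(c, cons(c, e)))), cons(c, q(cons(e, c))))   [R5 at 1.1]
2. cons(cons(c, k(c, cons(c, cons(c, e)))), cons(c, q(cons(e, c))))  →  cons(cons(c, e), cons(c, q(cons(e, c))))   [R5 at 1.2]
3. cons(cons(c, e), cons(c, q(cons(e, c))))  →  cons(cons(c, e), cons(c, h(c)))   [R4 at 2.2]
4. cons(cons(c, e), cons(c, h(c)))  →  cons(cons(c, e), cons(c, c))   [R2 at 2.2]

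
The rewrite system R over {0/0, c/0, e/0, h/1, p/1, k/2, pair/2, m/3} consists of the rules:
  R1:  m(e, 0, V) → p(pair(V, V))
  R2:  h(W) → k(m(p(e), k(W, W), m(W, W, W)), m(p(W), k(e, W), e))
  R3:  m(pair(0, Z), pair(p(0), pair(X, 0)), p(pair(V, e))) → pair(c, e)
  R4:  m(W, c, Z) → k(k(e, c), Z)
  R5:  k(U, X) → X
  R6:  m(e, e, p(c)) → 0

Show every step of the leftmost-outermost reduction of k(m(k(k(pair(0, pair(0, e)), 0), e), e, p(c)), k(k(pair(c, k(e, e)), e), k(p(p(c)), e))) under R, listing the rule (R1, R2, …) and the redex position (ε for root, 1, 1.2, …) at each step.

e

1. k(m(k(k(pair(0, pair(0, e)), 0), e), e, p(c)), k(k(pair(c, k(e, e)), e), k(p(p(c)), e)))  →  k(k(pair(c, k(e, e)), e), k(p(p(c)), e))   [R5 at ε]
2. k(k(pair(c, k(e, e)), e), k(p(p(c)), e))  →  k(p(p(c)), e)   [R5 at ε]
3. k(p(p(c)), e)  →  e   [R5 at ε]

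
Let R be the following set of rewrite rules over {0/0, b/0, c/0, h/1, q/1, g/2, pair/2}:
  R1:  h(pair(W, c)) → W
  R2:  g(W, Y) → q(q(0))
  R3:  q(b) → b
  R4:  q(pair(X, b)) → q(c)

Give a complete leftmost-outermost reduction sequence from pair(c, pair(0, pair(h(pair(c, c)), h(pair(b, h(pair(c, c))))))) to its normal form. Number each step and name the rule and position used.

1. pair(c, pair(0, pair(h(pair(c, c)), h(pair(b, h(pair(c, c)))))))  →  pair(c, pair(0, pair(c, h(pair(b, h(pair(c, c)))))))   [R1 at 2.2.1]
2. pair(c, pair(0, pair(c, h(pair(b, h(pair(c, c)))))))  →  pair(c, pair(0, pair(c, h(pair(b, c)))))   [R1 at 2.2.2.1.2]
3. pair(c, pair(0, pair(c, h(pair(b, c)))))  →  pair(c, pair(0, pair(c, b)))   [R1 at 2.2.2]

pair(c, pair(0, pair(c, b)))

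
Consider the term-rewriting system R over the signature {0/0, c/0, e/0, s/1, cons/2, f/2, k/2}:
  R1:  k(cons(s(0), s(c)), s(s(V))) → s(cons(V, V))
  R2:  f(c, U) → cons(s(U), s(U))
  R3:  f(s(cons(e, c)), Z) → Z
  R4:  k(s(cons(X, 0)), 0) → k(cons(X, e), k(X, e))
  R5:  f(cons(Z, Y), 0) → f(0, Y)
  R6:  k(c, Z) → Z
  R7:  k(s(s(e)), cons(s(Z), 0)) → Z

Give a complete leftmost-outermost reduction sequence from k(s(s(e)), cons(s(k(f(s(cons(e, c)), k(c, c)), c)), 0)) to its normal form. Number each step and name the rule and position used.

c

1. k(s(s(e)), cons(s(k(f(s(cons(e, c)), k(c, c)), c)), 0))  →  k(f(s(cons(e, c)), k(c, c)), c)   [R7 at ε]
2. k(f(s(cons(e, c)), k(c, c)), c)  →  k(k(c, c), c)   [R3 at 1]
3. k(k(c, c), c)  →  k(c, c)   [R6 at 1]
4. k(c, c)  →  c   [R6 at ε]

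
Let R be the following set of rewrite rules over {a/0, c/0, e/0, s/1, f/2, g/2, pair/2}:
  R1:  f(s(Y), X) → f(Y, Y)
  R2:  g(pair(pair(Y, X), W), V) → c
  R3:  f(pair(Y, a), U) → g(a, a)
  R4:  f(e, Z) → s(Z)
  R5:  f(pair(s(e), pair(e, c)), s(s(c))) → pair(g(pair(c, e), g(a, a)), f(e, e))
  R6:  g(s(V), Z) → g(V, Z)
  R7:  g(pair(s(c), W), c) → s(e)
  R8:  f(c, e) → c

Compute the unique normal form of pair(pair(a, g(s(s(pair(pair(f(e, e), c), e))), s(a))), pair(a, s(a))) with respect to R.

pair(pair(a, c), pair(a, s(a)))

1. pair(pair(a, g(s(s(pair(pair(f(e, e), c), e))), s(a))), pair(a, s(a)))  →  pair(pair(a, g(s(pair(pair(f(e, e), c), e)), s(a))), pair(a, s(a)))   [R6 at 1.2]
2. pair(pair(a, g(s(pair(pair(f(e, e), c), e)), s(a))), pair(a, s(a)))  →  pair(pair(a, g(pair(pair(f(e, e), c), e), s(a))), pair(a, s(a)))   [R6 at 1.2]
3. pair(pair(a, g(pair(pair(f(e, e), c), e), s(a))), pair(a, s(a)))  →  pair(pair(a, c), pair(a, s(a)))   [R2 at 1.2]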